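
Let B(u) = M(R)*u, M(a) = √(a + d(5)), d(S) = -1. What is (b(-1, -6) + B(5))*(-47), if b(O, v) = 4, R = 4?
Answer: -188 - 235*√3 ≈ -595.03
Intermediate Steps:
M(a) = √(-1 + a) (M(a) = √(a - 1) = √(-1 + a))
B(u) = u*√3 (B(u) = √(-1 + 4)*u = √3*u = u*√3)
(b(-1, -6) + B(5))*(-47) = (4 + 5*√3)*(-47) = -188 - 235*√3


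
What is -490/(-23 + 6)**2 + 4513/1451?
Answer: 593267/419339 ≈ 1.4148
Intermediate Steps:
-490/(-23 + 6)**2 + 4513/1451 = -490/((-17)**2) + 4513*(1/1451) = -490/289 + 4513/1451 = 593267/419339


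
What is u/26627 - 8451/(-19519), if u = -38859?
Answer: -533464044/519732413 ≈ -1.0264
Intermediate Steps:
u/26627 - 8451/(-19519) = -38859/26627 - 8451/(-19519) = -38859*1/26627 - 8451*(-1/19519) = -38859/26627 + 8451/19519 = -533464044/519732413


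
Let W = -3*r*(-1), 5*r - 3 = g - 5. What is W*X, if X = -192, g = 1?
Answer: 576/5 ≈ 115.20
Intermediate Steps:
r = -1/5 (r = 3/5 + (1 - 5)/5 = 3/5 + (1/5)*(-4) = 3/5 - 4/5 = -1/5 ≈ -0.20000)
W = -3/5 (W = -3*(-1/5)*(-1) = (3/5)*(-1) = -3/5 ≈ -0.60000)
W*X = -3/5*(-192) = 576/5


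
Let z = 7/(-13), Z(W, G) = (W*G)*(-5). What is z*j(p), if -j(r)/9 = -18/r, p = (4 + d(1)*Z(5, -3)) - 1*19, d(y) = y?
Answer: -189/130 ≈ -1.4538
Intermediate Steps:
Z(W, G) = -5*G*W (Z(W, G) = (G*W)*(-5) = -5*G*W)
z = -7/13 (z = 7*(-1/13) = -7/13 ≈ -0.53846)
p = 60 (p = (4 + 1*(-5*(-3)*5)) - 1*19 = (4 + 1*75) - 19 = (4 + 75) - 19 = 79 - 19 = 60)
j(r) = 162/r (j(r) = -(-162)/r = 162/r)
z*j(p) = -1134/(13*60) = -7/13*27/10 = -189/130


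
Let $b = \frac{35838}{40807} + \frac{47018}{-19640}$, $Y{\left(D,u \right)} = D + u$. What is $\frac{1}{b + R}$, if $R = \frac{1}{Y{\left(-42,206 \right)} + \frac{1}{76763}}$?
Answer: $- \frac{5044777048250420}{7615911320496579} \approx -0.6624$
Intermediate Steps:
$b = - \frac{607402603}{400724740}$ ($b = 35838 \cdot \frac{1}{40807} + 47018 \left(- \frac{1}{19640}\right) = \frac{35838}{40807} - \frac{23509}{9820} = - \frac{607402603}{400724740} \approx -1.5158$)
$R = \frac{76763}{12589133}$ ($R = \frac{1}{\left(-42 + 206\right) + \frac{1}{76763}} = \frac{1}{164 + \frac{1}{76763}} = \frac{1}{\frac{12589133}{76763}} = \frac{76763}{12589133} \approx 0.0060976$)
$\frac{1}{b + R} = \frac{1}{- \frac{607402603}{400724740} + \frac{76763}{12589133}} = \frac{1}{- \frac{7615911320496579}{5044777048250420}} = - \frac{5044777048250420}{7615911320496579}$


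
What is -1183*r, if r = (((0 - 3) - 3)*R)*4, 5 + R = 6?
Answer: 28392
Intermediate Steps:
R = 1 (R = -5 + 6 = 1)
r = -24 (r = (((0 - 3) - 3)*1)*4 = ((-3 - 3)*1)*4 = -6*1*4 = -6*4 = -24)
-1183*r = -1183*(-24) = 28392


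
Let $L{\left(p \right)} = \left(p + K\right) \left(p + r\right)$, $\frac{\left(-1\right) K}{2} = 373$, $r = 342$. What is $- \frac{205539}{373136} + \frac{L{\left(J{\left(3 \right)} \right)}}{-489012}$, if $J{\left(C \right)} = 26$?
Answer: $- \frac{137076909}{15205665136} \approx -0.0090149$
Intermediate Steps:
$K = -746$ ($K = \left(-2\right) 373 = -746$)
$L{\left(p \right)} = \left(-746 + p\right) \left(342 + p\right)$ ($L{\left(p \right)} = \left(p - 746\right) \left(p + 342\right) = \left(-746 + p\right) \left(342 + p\right)$)
$- \frac{205539}{373136} + \frac{L{\left(J{\left(3 \right)} \right)}}{-489012} = - \frac{205539}{373136} + \frac{-255132 + 26^{2} - 10504}{-489012} = \left(-205539\right) \frac{1}{373136} + \left(-255132 + 676 - 10504\right) \left(- \frac{1}{489012}\right) = - \frac{205539}{373136} - - \frac{22080}{40751} = - \frac{205539}{373136} + \frac{22080}{40751} = - \frac{137076909}{15205665136}$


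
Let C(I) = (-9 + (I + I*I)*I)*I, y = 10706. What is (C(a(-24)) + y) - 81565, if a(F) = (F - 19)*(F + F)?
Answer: 18157210677925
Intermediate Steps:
a(F) = 2*F*(-19 + F) (a(F) = (-19 + F)*(2*F) = 2*F*(-19 + F))
C(I) = I*(-9 + I*(I + I**2)) (C(I) = (-9 + (I + I**2)*I)*I = (-9 + I*(I + I**2))*I = I*(-9 + I*(I + I**2)))
(C(a(-24)) + y) - 81565 = ((2*(-24)*(-19 - 24))*(-9 + (2*(-24)*(-19 - 24))**2 + (2*(-24)*(-19 - 24))**3) + 10706) - 81565 = ((2*(-24)*(-43))*(-9 + (2*(-24)*(-43))**2 + (2*(-24)*(-43))**3) + 10706) - 81565 = (2064*(-9 + 2064**2 + 2064**3) + 10706) - 81565 = (2064*(-9 + 4260096 + 8792838144) + 10706) - 81565 = (2064*8797098231 + 10706) - 81565 = (18157210748784 + 10706) - 81565 = 18157210759490 - 81565 = 18157210677925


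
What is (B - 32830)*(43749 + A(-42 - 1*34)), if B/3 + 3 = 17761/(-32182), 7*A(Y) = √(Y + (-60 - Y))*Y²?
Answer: -46237354790769/32182 - 6104527218256*I*√15/112637 ≈ -1.4367e+9 - 2.099e+8*I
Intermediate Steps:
A(Y) = 2*I*√15*Y²/7 (A(Y) = (√(Y + (-60 - Y))*Y²)/7 = (√(-60)*Y²)/7 = ((2*I*√15)*Y²)/7 = (2*I*√15*Y²)/7 = 2*I*√15*Y²/7)
B = -342921/32182 (B = -9 + 3*(17761/(-32182)) = -9 + 3*(17761*(-1/32182)) = -9 + 3*(-17761/32182) = -9 - 53283/32182 = -342921/32182 ≈ -10.656)
(B - 32830)*(43749 + A(-42 - 1*34)) = (-342921/32182 - 32830)*(43749 + 2*I*√15*(-42 - 1*34)²/7) = -1056877981*(43749 + 2*I*√15*(-42 - 34)²/7)/32182 = -1056877981*(43749 + (2/7)*I*√15*(-76)²)/32182 = -1056877981*(43749 + (2/7)*I*√15*5776)/32182 = -1056877981*(43749 + 11552*I*√15/7)/32182 = -46237354790769/32182 - 6104527218256*I*√15/112637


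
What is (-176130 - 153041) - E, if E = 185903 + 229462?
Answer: -744536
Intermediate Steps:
E = 415365
(-176130 - 153041) - E = (-176130 - 153041) - 1*415365 = -329171 - 415365 = -744536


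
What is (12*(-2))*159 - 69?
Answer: -3885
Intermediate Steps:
(12*(-2))*159 - 69 = -24*159 - 69 = -3816 - 69 = -3885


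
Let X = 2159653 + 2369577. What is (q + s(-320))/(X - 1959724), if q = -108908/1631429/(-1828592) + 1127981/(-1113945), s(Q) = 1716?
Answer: 1424786147785429042903/2134707552915610583375640 ≈ 0.00066744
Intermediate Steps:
q = -841253280452010137/830785198756340940 (q = -108908*1/1631429*(-1/1828592) + 1127981*(-1/1113945) = -108908/1631429*(-1/1828592) - 1127981/1113945 = 27227/745804504492 - 1127981/1113945 = -841253280452010137/830785198756340940 ≈ -1.0126)
X = 4529230
(q + s(-320))/(X - 1959724) = (-841253280452010137/830785198756340940 + 1716)/(4529230 - 1959724) = (1424786147785429042903/830785198756340940)/2569506 = (1424786147785429042903/830785198756340940)*(1/2569506) = 1424786147785429042903/2134707552915610583375640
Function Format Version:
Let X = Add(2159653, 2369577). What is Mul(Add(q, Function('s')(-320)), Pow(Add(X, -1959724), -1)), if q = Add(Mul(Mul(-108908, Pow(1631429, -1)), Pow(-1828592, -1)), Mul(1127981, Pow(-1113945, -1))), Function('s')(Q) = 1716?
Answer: Rational(1424786147785429042903, 2134707552915610583375640) ≈ 0.00066744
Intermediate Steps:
q = Rational(-841253280452010137, 830785198756340940) (q = Add(Mul(Mul(-108908, Rational(1, 1631429)), Rational(-1, 1828592)), Mul(1127981, Rational(-1, 1113945))) = Add(Mul(Rational(-108908, 1631429), Rational(-1, 1828592)), Rational(-1127981, 1113945)) = Add(Rational(27227, 745804504492), Rational(-1127981, 1113945)) = Rational(-841253280452010137, 830785198756340940) ≈ -1.0126)
X = 4529230
Mul(Add(q, Function('s')(-320)), Pow(Add(X, -1959724), -1)) = Mul(Add(Rational(-841253280452010137, 830785198756340940), 1716), Pow(Add(4529230, -1959724), -1)) = Mul(Rational(1424786147785429042903, 830785198756340940), Pow(2569506, -1)) = Mul(Rational(1424786147785429042903, 830785198756340940), Rational(1, 2569506)) = Rational(1424786147785429042903, 2134707552915610583375640)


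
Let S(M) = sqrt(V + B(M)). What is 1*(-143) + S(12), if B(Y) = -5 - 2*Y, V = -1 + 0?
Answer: -143 + I*sqrt(30) ≈ -143.0 + 5.4772*I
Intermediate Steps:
V = -1
S(M) = sqrt(-6 - 2*M) (S(M) = sqrt(-1 + (-5 - 2*M)) = sqrt(-6 - 2*M))
1*(-143) + S(12) = 1*(-143) + sqrt(-6 - 2*12) = -143 + sqrt(-6 - 24) = -143 + sqrt(-30) = -143 + I*sqrt(30)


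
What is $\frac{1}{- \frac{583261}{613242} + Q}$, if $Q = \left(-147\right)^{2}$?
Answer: $\frac{87606}{1892994731} \approx 4.6279 \cdot 10^{-5}$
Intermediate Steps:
$Q = 21609$
$\frac{1}{- \frac{583261}{613242} + Q} = \frac{1}{- \frac{583261}{613242} + 21609} = \frac{1}{\left(-583261\right) \frac{1}{613242} + 21609} = \frac{1}{- \frac{83323}{87606} + 21609} = \frac{1}{\frac{1892994731}{87606}} = \frac{87606}{1892994731}$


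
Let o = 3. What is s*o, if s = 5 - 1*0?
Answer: 15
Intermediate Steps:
s = 5 (s = 5 + 0 = 5)
s*o = 5*3 = 15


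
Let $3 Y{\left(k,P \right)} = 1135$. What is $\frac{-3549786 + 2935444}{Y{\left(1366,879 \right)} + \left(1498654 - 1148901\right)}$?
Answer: $- \frac{921513}{525197} \approx -1.7546$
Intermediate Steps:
$Y{\left(k,P \right)} = \frac{1135}{3}$ ($Y{\left(k,P \right)} = \frac{1}{3} \cdot 1135 = \frac{1135}{3}$)
$\frac{-3549786 + 2935444}{Y{\left(1366,879 \right)} + \left(1498654 - 1148901\right)} = \frac{-3549786 + 2935444}{\frac{1135}{3} + \left(1498654 - 1148901\right)} = - \frac{614342}{\frac{1135}{3} + \left(1498654 - 1148901\right)} = - \frac{614342}{\frac{1135}{3} + 349753} = - \frac{614342}{\frac{1050394}{3}} = \left(-614342\right) \frac{3}{1050394} = - \frac{921513}{525197}$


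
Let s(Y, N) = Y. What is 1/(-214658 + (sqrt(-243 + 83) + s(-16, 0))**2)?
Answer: I/(2*(-107281*I + 64*sqrt(10))) ≈ -4.6606e-6 + 8.7923e-9*I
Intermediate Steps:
1/(-214658 + (sqrt(-243 + 83) + s(-16, 0))**2) = 1/(-214658 + (sqrt(-243 + 83) - 16)**2) = 1/(-214658 + (sqrt(-160) - 16)**2) = 1/(-214658 + (4*I*sqrt(10) - 16)**2) = 1/(-214658 + (-16 + 4*I*sqrt(10))**2)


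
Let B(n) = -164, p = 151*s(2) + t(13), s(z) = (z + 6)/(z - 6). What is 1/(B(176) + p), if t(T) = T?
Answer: -1/453 ≈ -0.0022075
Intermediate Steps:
s(z) = (6 + z)/(-6 + z)
p = -289 (p = 151*((6 + 2)/(-6 + 2)) + 13 = 151*(8/(-4)) + 13 = 151*(-1/4*8) + 13 = 151*(-2) + 13 = -302 + 13 = -289)
1/(B(176) + p) = 1/(-164 - 289) = 1/(-453) = -1/453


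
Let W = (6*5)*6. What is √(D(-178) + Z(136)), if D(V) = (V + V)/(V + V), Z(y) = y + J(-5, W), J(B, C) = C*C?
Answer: √32537 ≈ 180.38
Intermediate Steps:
W = 180 (W = 30*6 = 180)
J(B, C) = C²
Z(y) = 32400 + y (Z(y) = y + 180² = y + 32400 = 32400 + y)
D(V) = 1 (D(V) = (2*V)/((2*V)) = (2*V)*(1/(2*V)) = 1)
√(D(-178) + Z(136)) = √(1 + (32400 + 136)) = √(1 + 32536) = √32537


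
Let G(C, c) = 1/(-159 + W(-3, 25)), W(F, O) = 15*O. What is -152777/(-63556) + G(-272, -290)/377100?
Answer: 3111059177689/1294216250400 ≈ 2.4038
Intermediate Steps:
G(C, c) = 1/216 (G(C, c) = 1/(-159 + 15*25) = 1/(-159 + 375) = 1/216)
-152777/(-63556) + G(-272, -290)/377100 = -152777/(-63556) + (1/216)/377100 = -152777*(-1/63556) + (1/216)*(1/377100) = 152777/63556 + 1/81453600 = 3111059177689/1294216250400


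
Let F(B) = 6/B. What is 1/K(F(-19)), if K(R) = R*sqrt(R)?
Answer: 19*I*sqrt(114)/36 ≈ 5.6351*I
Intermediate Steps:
K(R) = R**(3/2)
1/K(F(-19)) = 1/((6/(-19))**(3/2)) = 1/((6*(-1/19))**(3/2)) = 1/((-6/19)**(3/2)) = 1/(-6*I*sqrt(114)/361) = 19*I*sqrt(114)/36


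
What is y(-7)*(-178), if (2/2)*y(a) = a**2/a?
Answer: 1246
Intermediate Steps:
y(a) = a (y(a) = a**2/a = a)
y(-7)*(-178) = -7*(-178) = 1246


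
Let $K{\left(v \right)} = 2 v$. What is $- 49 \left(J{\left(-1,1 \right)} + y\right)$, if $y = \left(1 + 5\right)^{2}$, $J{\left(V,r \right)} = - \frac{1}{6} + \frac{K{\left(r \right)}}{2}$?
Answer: $- \frac{10829}{6} \approx -1804.8$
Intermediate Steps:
$J{\left(V,r \right)} = - \frac{1}{6} + r$ ($J{\left(V,r \right)} = - \frac{1}{6} + \frac{2 r}{2} = \left(-1\right) \frac{1}{6} + 2 r \frac{1}{2} = - \frac{1}{6} + r$)
$y = 36$ ($y = 6^{2} = 36$)
$- 49 \left(J{\left(-1,1 \right)} + y\right) = - 49 \left(\left(- \frac{1}{6} + 1\right) + 36\right) = - 49 \left(\frac{5}{6} + 36\right) = \left(-49\right) \frac{221}{6} = - \frac{10829}{6}$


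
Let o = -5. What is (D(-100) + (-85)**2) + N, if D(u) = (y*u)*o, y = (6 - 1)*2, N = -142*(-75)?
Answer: 22875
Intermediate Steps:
N = 10650
y = 10 (y = 5*2 = 10)
D(u) = -50*u (D(u) = (10*u)*(-5) = -50*u)
(D(-100) + (-85)**2) + N = (-50*(-100) + (-85)**2) + 10650 = (5000 + 7225) + 10650 = 12225 + 10650 = 22875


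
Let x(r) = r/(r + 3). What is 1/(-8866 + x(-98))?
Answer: -95/842172 ≈ -0.00011280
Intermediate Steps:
x(r) = r/(3 + r)
1/(-8866 + x(-98)) = 1/(-8866 - 98/(3 - 98)) = 1/(-8866 - 98/(-95)) = 1/(-8866 - 98*(-1/95)) = 1/(-8866 + 98/95) = 1/(-842172/95) = -95/842172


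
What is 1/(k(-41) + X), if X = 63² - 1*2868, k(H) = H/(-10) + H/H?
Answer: 10/11061 ≈ 0.00090408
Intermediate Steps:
k(H) = 1 - H/10 (k(H) = H*(-⅒) + 1 = -H/10 + 1 = 1 - H/10)
X = 1101 (X = 3969 - 2868 = 1101)
1/(k(-41) + X) = 1/((1 - ⅒*(-41)) + 1101) = 1/((1 + 41/10) + 1101) = 1/(51/10 + 1101) = 1/(11061/10) = 10/11061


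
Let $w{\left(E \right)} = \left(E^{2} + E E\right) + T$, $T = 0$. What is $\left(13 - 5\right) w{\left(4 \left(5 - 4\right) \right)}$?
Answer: $256$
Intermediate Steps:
$w{\left(E \right)} = 2 E^{2}$ ($w{\left(E \right)} = \left(E^{2} + E E\right) + 0 = \left(E^{2} + E^{2}\right) + 0 = 2 E^{2} + 0 = 2 E^{2}$)
$\left(13 - 5\right) w{\left(4 \left(5 - 4\right) \right)} = \left(13 - 5\right) 2 \left(4 \left(5 - 4\right)\right)^{2} = 8 \cdot 2 \left(4 \cdot 1\right)^{2} = 8 \cdot 2 \cdot 4^{2} = 8 \cdot 2 \cdot 16 = 8 \cdot 32 = 256$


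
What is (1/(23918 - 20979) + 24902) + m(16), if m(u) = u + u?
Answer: 73281027/2939 ≈ 24934.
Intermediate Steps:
m(u) = 2*u
(1/(23918 - 20979) + 24902) + m(16) = (1/(23918 - 20979) + 24902) + 2*16 = (1/2939 + 24902) + 32 = 73186979/2939 + 32 = 73281027/2939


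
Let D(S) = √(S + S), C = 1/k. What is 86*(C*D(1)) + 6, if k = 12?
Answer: 6 + 43*√2/6 ≈ 16.135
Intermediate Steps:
C = 1/12 ≈ 0.083333
D(S) = √2*√S (D(S) = √(2*S) = √2*√S)
86*(C*D(1)) + 6 = 86*((√2*√1)/12) + 6 = 86*((√2*1)/12) + 6 = 86*(√2/12) + 6 = 43*√2/6 + 6 = 6 + 43*√2/6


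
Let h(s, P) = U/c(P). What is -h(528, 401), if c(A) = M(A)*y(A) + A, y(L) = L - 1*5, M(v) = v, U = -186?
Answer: 186/159197 ≈ 0.0011684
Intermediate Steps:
y(L) = -5 + L (y(L) = L - 5 = -5 + L)
c(A) = A + A*(-5 + A) (c(A) = A*(-5 + A) + A = A + A*(-5 + A))
h(s, P) = -186/(P*(-4 + P)) (h(s, P) = -186*1/(P*(-4 + P)) = -186/(P*(-4 + P)))
-h(528, 401) = -(-186)/(401*(-4 + 401)) = -(-186)/(401*397) = -1*(-186/159197) = 186/159197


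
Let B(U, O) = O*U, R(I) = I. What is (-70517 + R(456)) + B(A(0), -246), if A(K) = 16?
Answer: -73997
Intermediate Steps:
(-70517 + R(456)) + B(A(0), -246) = (-70517 + 456) - 246*16 = -70061 - 3936 = -73997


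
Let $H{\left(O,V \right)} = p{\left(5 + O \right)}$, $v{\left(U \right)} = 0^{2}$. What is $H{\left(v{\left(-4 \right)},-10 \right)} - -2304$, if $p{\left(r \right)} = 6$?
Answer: $2310$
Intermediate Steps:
$v{\left(U \right)} = 0$
$H{\left(O,V \right)} = 6$
$H{\left(v{\left(-4 \right)},-10 \right)} - -2304 = 6 - -2304 = 6 + 2304 = 2310$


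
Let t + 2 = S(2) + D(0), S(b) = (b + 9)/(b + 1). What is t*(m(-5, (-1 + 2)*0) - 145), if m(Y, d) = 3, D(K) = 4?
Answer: -2414/3 ≈ -804.67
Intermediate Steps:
S(b) = (9 + b)/(1 + b)
t = 17/3 (t = -2 + ((9 + 2)/(1 + 2) + 4) = -2 + (11/3 + 4) = -2 + 23/3 = 17/3 ≈ 5.6667)
t*(m(-5, (-1 + 2)*0) - 145) = 17*(3 - 145)/3 = (17/3)*(-142) = -2414/3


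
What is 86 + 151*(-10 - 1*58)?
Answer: -10182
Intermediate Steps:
86 + 151*(-10 - 1*58) = 86 + 151*(-10 - 58) = 86 + 151*(-68) = 86 - 10268 = -10182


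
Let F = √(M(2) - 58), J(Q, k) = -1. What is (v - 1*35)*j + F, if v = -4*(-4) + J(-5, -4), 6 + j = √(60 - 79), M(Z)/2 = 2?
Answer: 120 - 20*I*√19 + 3*I*√6 ≈ 120.0 - 79.829*I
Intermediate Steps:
M(Z) = 4 (M(Z) = 2*2 = 4)
F = 3*I*√6 (F = √(4 - 58) = √(-54) = 3*I*√6 ≈ 7.3485*I)
j = -6 + I*√19 (j = -6 + √(60 - 79) = -6 + √(-19) = -6 + I*√19 ≈ -6.0 + 4.3589*I)
v = 15 (v = -4*(-4) - 1 = 16 - 1 = 15)
(v - 1*35)*j + F = (15 - 1*35)*(-6 + I*√19) + 3*I*√6 = (15 - 35)*(-6 + I*√19) + 3*I*√6 = -20*(-6 + I*√19) + 3*I*√6 = (120 - 20*I*√19) + 3*I*√6 = 120 - 20*I*√19 + 3*I*√6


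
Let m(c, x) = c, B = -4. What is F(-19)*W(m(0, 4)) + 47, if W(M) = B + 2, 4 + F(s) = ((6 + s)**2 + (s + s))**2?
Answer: -34267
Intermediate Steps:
F(s) = -4 + ((6 + s)**2 + 2*s)**2 (F(s) = -4 + ((6 + s)**2 + (s + s))**2 = -4 + ((6 + s)**2 + 2*s)**2)
W(M) = -2 (W(M) = -4 + 2 = -2)
F(-19)*W(m(0, 4)) + 47 = (-4 + ((6 - 19)**2 + 2*(-19))**2)*(-2) + 47 = (-4 + ((-13)**2 - 38)**2)*(-2) + 47 = (-4 + (169 - 38)**2)*(-2) + 47 = (-4 + 131**2)*(-2) + 47 = (-4 + 17161)*(-2) + 47 = 17157*(-2) + 47 = -34314 + 47 = -34267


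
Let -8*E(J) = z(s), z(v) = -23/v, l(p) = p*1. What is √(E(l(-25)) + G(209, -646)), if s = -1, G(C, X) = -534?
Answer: I*√8590/4 ≈ 23.171*I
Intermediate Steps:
l(p) = p
E(J) = -23/8 (E(J) = -(-23)/(8*(-1)) = -(-23)*(-1)/8 = -⅛*23 = -23/8)
√(E(l(-25)) + G(209, -646)) = √(-23/8 - 534) = √(-4295/8) = I*√8590/4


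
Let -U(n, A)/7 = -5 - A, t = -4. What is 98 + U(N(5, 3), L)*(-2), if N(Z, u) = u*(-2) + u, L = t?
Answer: 84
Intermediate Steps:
L = -4
N(Z, u) = -u (N(Z, u) = -2*u + u = -u)
U(n, A) = 35 + 7*A (U(n, A) = -7*(-5 - A) = 35 + 7*A)
98 + U(N(5, 3), L)*(-2) = 98 + (35 + 7*(-4))*(-2) = 98 + (35 - 28)*(-2) = 98 + 7*(-2) = 98 - 14 = 84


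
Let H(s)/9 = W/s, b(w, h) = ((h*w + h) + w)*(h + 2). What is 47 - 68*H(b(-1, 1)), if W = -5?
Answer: -973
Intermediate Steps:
b(w, h) = (2 + h)*(h + w + h*w) (b(w, h) = ((h + h*w) + w)*(2 + h) = (h + w + h*w)*(2 + h) = (2 + h)*(h + w + h*w))
H(s) = -45/s (H(s) = 9*(-5/s) = -45/s)
47 - 68*H(b(-1, 1)) = 47 - (-3060)/(1**2 + 2*1 + 2*(-1) - 1*1**2 + 3*1*(-1)) = 47 - (-3060)/(1 + 2 - 2 - 1*1 - 3) = 47 - (-3060)/(1 + 2 - 2 - 1 - 3) = 47 - (-3060)/(-3) = 47 - (-3060)*(-1)/3 = 47 - 68*15 = 47 - 1020 = -973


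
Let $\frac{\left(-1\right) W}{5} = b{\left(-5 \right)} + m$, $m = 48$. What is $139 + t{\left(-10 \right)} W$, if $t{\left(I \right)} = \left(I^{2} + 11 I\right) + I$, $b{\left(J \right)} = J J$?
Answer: $7439$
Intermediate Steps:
$b{\left(J \right)} = J^{2}$
$t{\left(I \right)} = I^{2} + 12 I$
$W = -365$ ($W = - 5 \left(\left(-5\right)^{2} + 48\right) = - 5 \left(25 + 48\right) = \left(-5\right) 73 = -365$)
$139 + t{\left(-10 \right)} W = 139 + - 10 \left(12 - 10\right) \left(-365\right) = 139 + \left(-10\right) 2 \left(-365\right) = 139 - -7300 = 139 + 7300 = 7439$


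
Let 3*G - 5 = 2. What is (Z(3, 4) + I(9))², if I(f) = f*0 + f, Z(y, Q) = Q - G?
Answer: 1024/9 ≈ 113.78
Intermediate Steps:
G = 7/3 (G = 5/3 + (⅓)*2 = 5/3 + ⅔ = 7/3 ≈ 2.3333)
Z(y, Q) = -7/3 + Q (Z(y, Q) = Q - 1*7/3 = Q - 7/3 = -7/3 + Q)
I(f) = f (I(f) = 0 + f = f)
(Z(3, 4) + I(9))² = ((-7/3 + 4) + 9)² = (5/3 + 9)² = (32/3)² = 1024/9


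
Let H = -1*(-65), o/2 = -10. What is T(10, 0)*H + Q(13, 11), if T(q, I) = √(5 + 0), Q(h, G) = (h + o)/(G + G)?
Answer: -7/22 + 65*√5 ≈ 145.03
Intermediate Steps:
o = -20 (o = 2*(-10) = -20)
Q(h, G) = (-20 + h)/(2*G) (Q(h, G) = (h - 20)/(G + G) = (-20 + h)/((2*G)) = (-20 + h)*(1/(2*G)) = (-20 + h)/(2*G))
H = 65
T(q, I) = √5
T(10, 0)*H + Q(13, 11) = √5*65 + (½)*(-20 + 13)/11 = 65*√5 + (½)*(1/11)*(-7) = 65*√5 - 7/22 = -7/22 + 65*√5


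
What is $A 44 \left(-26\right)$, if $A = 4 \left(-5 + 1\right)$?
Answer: $18304$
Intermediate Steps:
$A = -16$ ($A = 4 \left(-4\right) = -16$)
$A 44 \left(-26\right) = \left(-16\right) 44 \left(-26\right) = \left(-704\right) \left(-26\right) = 18304$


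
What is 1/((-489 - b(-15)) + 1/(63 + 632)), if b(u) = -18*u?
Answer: -695/527504 ≈ -0.0013175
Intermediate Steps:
1/((-489 - b(-15)) + 1/(63 + 632)) = 1/((-489 - (-18)*(-15)) + 1/(63 + 632)) = 1/((-489 - 1*270) + 1/695) = 1/((-489 - 270) + 1/695) = 1/(-759 + 1/695) = 1/(-527504/695) = -695/527504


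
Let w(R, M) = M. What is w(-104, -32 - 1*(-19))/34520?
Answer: -13/34520 ≈ -0.00037659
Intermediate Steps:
w(-104, -32 - 1*(-19))/34520 = (-32 - 1*(-19))/34520 = (-32 + 19)*(1/34520) = -13*1/34520 = -13/34520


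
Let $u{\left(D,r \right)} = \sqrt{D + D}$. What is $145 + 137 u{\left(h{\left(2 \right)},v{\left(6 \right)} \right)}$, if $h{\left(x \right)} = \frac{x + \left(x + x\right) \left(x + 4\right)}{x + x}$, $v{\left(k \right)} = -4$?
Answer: $145 + 137 \sqrt{13} \approx 638.96$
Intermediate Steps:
$h{\left(x \right)} = \frac{x + 2 x \left(4 + x\right)}{2 x}$
$u{\left(D,r \right)} = \sqrt{2} \sqrt{D}$ ($u{\left(D,r \right)} = \sqrt{2 D} = \sqrt{2} \sqrt{D}$)
$145 + 137 u{\left(h{\left(2 \right)},v{\left(6 \right)} \right)} = 145 + 137 \sqrt{2} \sqrt{\frac{9}{2} + 2} = 145 + 137 \sqrt{2} \sqrt{\frac{13}{2}} = 145 + 137 \sqrt{2} \frac{\sqrt{26}}{2} = 145 + 137 \sqrt{13}$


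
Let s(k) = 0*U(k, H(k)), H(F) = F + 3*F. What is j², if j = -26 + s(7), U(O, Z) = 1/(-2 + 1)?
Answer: 676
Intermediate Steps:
H(F) = 4*F
U(O, Z) = -1 (U(O, Z) = 1/(-1) = -1)
s(k) = 0 (s(k) = 0*(-1) = 0)
j = -26 (j = -26 + 0 = -26)
j² = (-26)² = 676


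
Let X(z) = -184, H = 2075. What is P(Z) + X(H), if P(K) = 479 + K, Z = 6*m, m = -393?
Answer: -2063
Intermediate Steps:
Z = -2358 (Z = 6*(-393) = -2358)
P(Z) + X(H) = (479 - 2358) - 184 = -1879 - 184 = -2063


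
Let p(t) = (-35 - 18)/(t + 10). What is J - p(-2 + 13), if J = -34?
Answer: -661/21 ≈ -31.476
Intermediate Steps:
p(t) = -53/(10 + t)
J - p(-2 + 13) = -34 - (-53)/(10 + (-2 + 13)) = -34 - (-53)/(10 + 11) = -34 - (-53)/21 = -34 - 1*(-53/21) = -34 + 53/21 = -661/21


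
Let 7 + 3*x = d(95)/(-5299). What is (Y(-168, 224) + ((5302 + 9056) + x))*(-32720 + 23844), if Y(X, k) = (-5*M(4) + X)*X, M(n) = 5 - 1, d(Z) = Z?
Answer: -308674644216/757 ≈ -4.0776e+8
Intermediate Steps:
M(n) = 4
Y(X, k) = X*(-20 + X) (Y(X, k) = (-5*4 + X)*X = (-20 + X)*X = X*(-20 + X))
x = -12396/5299 (x = -7/3 + (95/(-5299))/3 = -7/3 + (95*(-1/5299))/3 = -7/3 + (⅓)*(-95/5299) = -7/3 - 95/15897 = -12396/5299 ≈ -2.3393)
(Y(-168, 224) + ((5302 + 9056) + x))*(-32720 + 23844) = (-168*(-20 - 168) + ((5302 + 9056) - 12396/5299))*(-32720 + 23844) = (-168*(-188) + (14358 - 12396/5299))*(-8876) = (31584 + 76070646/5299)*(-8876) = (243434262/5299)*(-8876) = -308674644216/757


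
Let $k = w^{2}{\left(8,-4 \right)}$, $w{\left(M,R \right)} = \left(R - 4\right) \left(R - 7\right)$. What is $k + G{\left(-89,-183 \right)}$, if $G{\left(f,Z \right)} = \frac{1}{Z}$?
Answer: $\frac{1417151}{183} \approx 7744.0$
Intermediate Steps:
$w{\left(M,R \right)} = \left(-7 + R\right) \left(-4 + R\right)$ ($w{\left(M,R \right)} = \left(-4 + R\right) \left(-7 + R\right) = \left(-7 + R\right) \left(-4 + R\right)$)
$k = 7744$ ($k = \left(28 + \left(-4\right)^{2} - -44\right)^{2} = \left(28 + 16 + 44\right)^{2} = 88^{2} = 7744$)
$k + G{\left(-89,-183 \right)} = 7744 + \frac{1}{-183} = 7744 - \frac{1}{183} = \frac{1417151}{183}$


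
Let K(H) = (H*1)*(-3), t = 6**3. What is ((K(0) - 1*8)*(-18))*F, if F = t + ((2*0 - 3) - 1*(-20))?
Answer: 33552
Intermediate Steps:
t = 216
K(H) = -3*H (K(H) = H*(-3) = -3*H)
F = 233 (F = 216 + ((2*0 - 3) - 1*(-20)) = 216 + ((0 - 3) + 20) = 216 + (-3 + 20) = 216 + 17 = 233)
((K(0) - 1*8)*(-18))*F = ((-3*0 - 1*8)*(-18))*233 = ((0 - 8)*(-18))*233 = -8*(-18)*233 = 144*233 = 33552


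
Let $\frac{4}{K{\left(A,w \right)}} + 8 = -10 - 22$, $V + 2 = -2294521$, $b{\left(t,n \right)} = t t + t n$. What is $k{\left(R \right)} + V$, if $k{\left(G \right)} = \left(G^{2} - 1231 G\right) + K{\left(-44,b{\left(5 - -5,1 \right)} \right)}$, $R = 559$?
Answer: $- \frac{26701711}{10} \approx -2.6702 \cdot 10^{6}$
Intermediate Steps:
$b{\left(t,n \right)} = t^{2} + n t$
$V = -2294523$ ($V = -2 - 2294521 = -2294523$)
$K{\left(A,w \right)} = - \frac{1}{10}$ ($K{\left(A,w \right)} = \frac{4}{-8 - 32} = \frac{4}{-40} = 4 \left(- \frac{1}{40}\right) = - \frac{1}{10}$)
$k{\left(G \right)} = - \frac{1}{10} + G^{2} - 1231 G$ ($k{\left(G \right)} = \left(G^{2} - 1231 G\right) - \frac{1}{10} = - \frac{1}{10} + G^{2} - 1231 G$)
$k{\left(R \right)} + V = \left(- \frac{1}{10} + 559^{2} - 688129\right) - 2294523 = \left(- \frac{1}{10} + 312481 - 688129\right) - 2294523 = - \frac{3756481}{10} - 2294523 = - \frac{26701711}{10}$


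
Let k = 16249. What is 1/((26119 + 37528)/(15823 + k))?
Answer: 32072/63647 ≈ 0.50390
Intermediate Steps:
1/((26119 + 37528)/(15823 + k)) = 1/((26119 + 37528)/(15823 + 16249)) = 1/(63647/32072) = 32072/63647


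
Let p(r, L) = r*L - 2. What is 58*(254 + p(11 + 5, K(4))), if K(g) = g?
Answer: 18328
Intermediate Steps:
p(r, L) = -2 + L*r (p(r, L) = L*r - 2 = -2 + L*r)
58*(254 + p(11 + 5, K(4))) = 58*(254 + (-2 + 4*(11 + 5))) = 58*(254 + (-2 + 4*16)) = 58*(254 + (-2 + 64)) = 58*(254 + 62) = 58*316 = 18328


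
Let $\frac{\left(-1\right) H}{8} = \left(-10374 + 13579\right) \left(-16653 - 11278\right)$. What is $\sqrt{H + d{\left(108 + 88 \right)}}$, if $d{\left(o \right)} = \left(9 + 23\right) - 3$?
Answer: $\sqrt{716150869} \approx 26761.0$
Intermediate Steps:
$d{\left(o \right)} = 29$ ($d{\left(o \right)} = 32 - 3 = 29$)
$H = 716150840$ ($H = - 8 \left(-10374 + 13579\right) \left(-16653 - 11278\right) = - 8 \cdot 3205 \left(-27931\right) = \left(-8\right) \left(-89518855\right) = 716150840$)
$\sqrt{H + d{\left(108 + 88 \right)}} = \sqrt{716150840 + 29} = \sqrt{716150869}$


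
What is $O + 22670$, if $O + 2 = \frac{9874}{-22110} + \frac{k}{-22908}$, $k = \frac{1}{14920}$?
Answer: $\frac{380659676490129}{16793152288} \approx 22668.0$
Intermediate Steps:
$k = \frac{1}{14920} \approx 6.7024 \cdot 10^{-5}$
$O = - \frac{41085878831}{16793152288}$ ($O = -2 + \left(\frac{9874}{-22110} + \frac{1}{14920 \left(-22908\right)}\right) = -2 + \left(9874 \left(- \frac{1}{22110}\right) + \frac{1}{14920} \left(- \frac{1}{22908}\right)\right) = -2 - \frac{7499574255}{16793152288} = - \frac{41085878831}{16793152288} \approx -2.4466$)
$O + 22670 = - \frac{41085878831}{16793152288} + 22670 = \frac{380659676490129}{16793152288}$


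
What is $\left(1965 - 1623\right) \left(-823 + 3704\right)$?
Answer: $985302$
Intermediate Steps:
$\left(1965 - 1623\right) \left(-823 + 3704\right) = 342 \cdot 2881 = 985302$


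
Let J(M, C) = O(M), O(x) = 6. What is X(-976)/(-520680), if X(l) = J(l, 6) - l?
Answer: -491/260340 ≈ -0.0018860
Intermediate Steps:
J(M, C) = 6
X(l) = 6 - l
X(-976)/(-520680) = (6 - 1*(-976))/(-520680) = (6 + 976)*(-1/520680) = 982*(-1/520680) = -491/260340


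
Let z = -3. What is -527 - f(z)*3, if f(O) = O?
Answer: -518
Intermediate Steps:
-527 - f(z)*3 = -527 - (-3)*3 = -527 - 1*(-9) = -527 + 9 = -518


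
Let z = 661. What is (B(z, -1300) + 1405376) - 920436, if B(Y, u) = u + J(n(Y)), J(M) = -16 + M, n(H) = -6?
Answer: 483618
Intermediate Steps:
B(Y, u) = -22 + u (B(Y, u) = u + (-16 - 6) = u - 22 = -22 + u)
(B(z, -1300) + 1405376) - 920436 = ((-22 - 1300) + 1405376) - 920436 = (-1322 + 1405376) - 920436 = 1404054 - 920436 = 483618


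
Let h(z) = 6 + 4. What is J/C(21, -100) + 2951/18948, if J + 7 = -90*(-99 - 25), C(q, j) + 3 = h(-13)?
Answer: 211347701/132636 ≈ 1593.4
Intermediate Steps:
h(z) = 10
C(q, j) = 7 (C(q, j) = -3 + 10 = 7)
J = 11153 (J = -7 - 90*(-99 - 25) = -7 - 90*(-124) = -7 + 11160 = 11153)
J/C(21, -100) + 2951/18948 = 11153/7 + 2951/18948 = 211347701/132636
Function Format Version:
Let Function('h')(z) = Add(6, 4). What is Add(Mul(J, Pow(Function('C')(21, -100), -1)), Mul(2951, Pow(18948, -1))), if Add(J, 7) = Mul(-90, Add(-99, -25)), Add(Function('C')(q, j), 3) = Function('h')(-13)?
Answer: Rational(211347701, 132636) ≈ 1593.4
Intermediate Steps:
Function('h')(z) = 10
Function('C')(q, j) = 7 (Function('C')(q, j) = Add(-3, 10) = 7)
J = 11153 (J = Add(-7, Mul(-90, Add(-99, -25))) = Add(-7, Mul(-90, -124)) = Add(-7, 11160) = 11153)
Add(Mul(J, Pow(Function('C')(21, -100), -1)), Mul(2951, Pow(18948, -1))) = Add(Mul(11153, Pow(7, -1)), Mul(2951, Pow(18948, -1))) = Add(Mul(11153, Rational(1, 7)), Mul(2951, Rational(1, 18948))) = Add(Rational(11153, 7), Rational(2951, 18948)) = Rational(211347701, 132636)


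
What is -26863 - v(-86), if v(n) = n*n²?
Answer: 609193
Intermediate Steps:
v(n) = n³
-26863 - v(-86) = -26863 - 1*(-86)³ = -26863 - 1*(-636056) = -26863 + 636056 = 609193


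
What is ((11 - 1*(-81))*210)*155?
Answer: 2994600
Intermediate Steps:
((11 - 1*(-81))*210)*155 = ((11 + 81)*210)*155 = (92*210)*155 = 19320*155 = 2994600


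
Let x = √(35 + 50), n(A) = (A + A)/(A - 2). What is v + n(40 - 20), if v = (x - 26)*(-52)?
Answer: 12188/9 - 52*√85 ≈ 874.81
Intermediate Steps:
n(A) = 2*A/(-2 + A) (n(A) = (2*A)/(-2 + A) = 2*A/(-2 + A))
x = √85 ≈ 9.2195
v = 1352 - 52*√85 (v = (√85 - 26)*(-52) = (-26 + √85)*(-52) = 1352 - 52*√85 ≈ 872.58)
v + n(40 - 20) = (1352 - 52*√85) + 2*(40 - 20)/(-2 + (40 - 20)) = (1352 - 52*√85) + 2*20/(-2 + 20) = (1352 - 52*√85) + 2*20/18 = (1352 - 52*√85) + 2*20*(1/18) = (1352 - 52*√85) + 20/9 = 12188/9 - 52*√85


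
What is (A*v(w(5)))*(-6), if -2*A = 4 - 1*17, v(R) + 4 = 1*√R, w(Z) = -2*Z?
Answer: 156 - 39*I*√10 ≈ 156.0 - 123.33*I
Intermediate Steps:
v(R) = -4 + √R (v(R) = -4 + 1*√R = -4 + √R)
A = 13/2 (A = -(4 - 1*17)/2 = -(4 - 17)/2 = -½*(-13) = 13/2 ≈ 6.5000)
(A*v(w(5)))*(-6) = (13*(-4 + √(-2*5))/2)*(-6) = (13*(-4 + √(-10))/2)*(-6) = (13*(-4 + I*√10)/2)*(-6) = (-26 + 13*I*√10/2)*(-6) = 156 - 39*I*√10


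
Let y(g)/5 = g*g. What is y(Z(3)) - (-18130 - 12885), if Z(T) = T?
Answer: 31060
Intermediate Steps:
y(g) = 5*g² (y(g) = 5*(g*g) = 5*g²)
y(Z(3)) - (-18130 - 12885) = 5*3² - (-18130 - 12885) = 5*9 - 1*(-31015) = 45 + 31015 = 31060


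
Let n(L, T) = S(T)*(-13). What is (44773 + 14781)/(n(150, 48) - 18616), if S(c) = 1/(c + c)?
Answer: -5717184/1787149 ≈ -3.1991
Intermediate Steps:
S(c) = 1/(2*c)
n(L, T) = -13/(2*T) (n(L, T) = (1/(2*T))*(-13) = -13/(2*T))
(44773 + 14781)/(n(150, 48) - 18616) = (44773 + 14781)/(-13/2/48 - 18616) = 59554/(-13/2*1/48 - 18616) = 59554/(-13/96 - 18616) = 59554/(-1787149/96) = 59554*(-96/1787149) = -5717184/1787149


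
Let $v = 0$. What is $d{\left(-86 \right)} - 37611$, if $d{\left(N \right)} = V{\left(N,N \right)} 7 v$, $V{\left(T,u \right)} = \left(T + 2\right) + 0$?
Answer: $-37611$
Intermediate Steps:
$V{\left(T,u \right)} = 2 + T$ ($V{\left(T,u \right)} = \left(2 + T\right) + 0 = 2 + T$)
$d{\left(N \right)} = 0$ ($d{\left(N \right)} = \left(2 + N\right) 7 \cdot 0 = \left(14 + 7 N\right) 0 = 0$)
$d{\left(-86 \right)} - 37611 = 0 - 37611 = -37611$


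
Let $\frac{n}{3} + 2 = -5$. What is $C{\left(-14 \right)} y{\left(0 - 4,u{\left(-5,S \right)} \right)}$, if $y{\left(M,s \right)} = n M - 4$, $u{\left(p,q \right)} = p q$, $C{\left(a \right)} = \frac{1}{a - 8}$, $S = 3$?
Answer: $- \frac{40}{11} \approx -3.6364$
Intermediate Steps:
$n = -21$ ($n = -6 + 3 \left(-5\right) = -6 - 15 = -21$)
$C{\left(a \right)} = \frac{1}{-8 + a}$
$y{\left(M,s \right)} = -4 - 21 M$ ($y{\left(M,s \right)} = - 21 M - 4 = -4 - 21 M$)
$C{\left(-14 \right)} y{\left(0 - 4,u{\left(-5,S \right)} \right)} = \frac{-4 - 21 \left(0 - 4\right)}{-8 - 14} = \frac{-4 - 21 \left(0 - 4\right)}{-22} = - \frac{-4 - -84}{22} = - \frac{-4 + 84}{22} = \left(- \frac{1}{22}\right) 80 = - \frac{40}{11}$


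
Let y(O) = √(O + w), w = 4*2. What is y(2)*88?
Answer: 88*√10 ≈ 278.28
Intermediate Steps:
w = 8
y(O) = √(8 + O) (y(O) = √(O + 8) = √(8 + O))
y(2)*88 = √(8 + 2)*88 = √10*88 = 88*√10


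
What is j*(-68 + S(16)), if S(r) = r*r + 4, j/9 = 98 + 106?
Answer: 352512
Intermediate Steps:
j = 1836 (j = 9*(98 + 106) = 9*204 = 1836)
S(r) = 4 + r**2 (S(r) = r**2 + 4 = 4 + r**2)
j*(-68 + S(16)) = 1836*(-68 + (4 + 16**2)) = 1836*(-68 + (4 + 256)) = 1836*(-68 + 260) = 1836*192 = 352512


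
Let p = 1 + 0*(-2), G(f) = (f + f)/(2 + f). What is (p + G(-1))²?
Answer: 1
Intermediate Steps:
G(f) = 2*f/(2 + f) (G(f) = (2*f)/(2 + f) = 2*f/(2 + f))
p = 1 (p = 1 + 0 = 1)
(p + G(-1))² = (1 + 2*(-1)/(2 - 1))² = (1 + 2*(-1)/1)² = (1 + 2*(-1)*1)² = (1 - 2)² = (-1)² = 1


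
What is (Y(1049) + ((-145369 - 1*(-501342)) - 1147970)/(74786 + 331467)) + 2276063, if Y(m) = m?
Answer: 925082789339/406253 ≈ 2.2771e+6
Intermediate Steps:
(Y(1049) + ((-145369 - 1*(-501342)) - 1147970)/(74786 + 331467)) + 2276063 = (1049 + ((-145369 - 1*(-501342)) - 1147970)/(74786 + 331467)) + 2276063 = (1049 + ((-145369 + 501342) - 1147970)/406253) + 2276063 = (1049 + (355973 - 1147970)*(1/406253)) + 2276063 = (1049 - 791997*1/406253) + 2276063 = (1049 - 791997/406253) + 2276063 = 425367400/406253 + 2276063 = 925082789339/406253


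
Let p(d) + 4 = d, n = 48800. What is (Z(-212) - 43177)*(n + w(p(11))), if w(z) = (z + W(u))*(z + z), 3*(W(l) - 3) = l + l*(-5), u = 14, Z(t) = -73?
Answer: -6316057000/3 ≈ -2.1054e+9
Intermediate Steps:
p(d) = -4 + d
W(l) = 3 - 4*l/3 (W(l) = 3 + (l + l*(-5))/3 = 3 + (l - 5*l)/3 = 3 + (-4*l)/3 = 3 - 4*l/3)
w(z) = 2*z*(-47/3 + z) (w(z) = (z + (3 - 4/3*14))*(z + z) = (z + (3 - 56/3))*(2*z) = (z - 47/3)*(2*z) = (-47/3 + z)*(2*z) = 2*z*(-47/3 + z))
(Z(-212) - 43177)*(n + w(p(11))) = (-73 - 43177)*(48800 + 2*(-4 + 11)*(-47 + 3*(-4 + 11))/3) = -43250*(48800 + (⅔)*7*(-47 + 3*7)) = -43250*(48800 + (⅔)*7*(-47 + 21)) = -43250*(48800 + (⅔)*7*(-26)) = -43250*(48800 - 364/3) = -43250*146036/3 = -6316057000/3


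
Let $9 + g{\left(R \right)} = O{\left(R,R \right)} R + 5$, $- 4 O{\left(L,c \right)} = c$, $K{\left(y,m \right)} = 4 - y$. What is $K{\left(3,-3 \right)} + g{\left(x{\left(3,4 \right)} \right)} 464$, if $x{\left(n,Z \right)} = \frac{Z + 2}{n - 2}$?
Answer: $-6031$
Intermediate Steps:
$x{\left(n,Z \right)} = \frac{2 + Z}{-2 + n}$
$O{\left(L,c \right)} = - \frac{c}{4}$
$g{\left(R \right)} = -4 - \frac{R^{2}}{4}$ ($g{\left(R \right)} = -9 + \left(- \frac{R}{4} R + 5\right) = -9 - \left(-5 + \frac{R^{2}}{4}\right) = -4 - \frac{R^{2}}{4}$)
$K{\left(3,-3 \right)} + g{\left(x{\left(3,4 \right)} \right)} 464 = \left(4 - 3\right) + \left(-4 - \frac{\left(\frac{2 + 4}{-2 + 3}\right)^{2}}{4}\right) 464 = \left(4 - 3\right) + \left(-4 - \frac{\left(1^{-1} \cdot 6\right)^{2}}{4}\right) 464 = 1 + \left(-4 - \frac{\left(1 \cdot 6\right)^{2}}{4}\right) 464 = 1 + \left(-4 - \frac{6^{2}}{4}\right) 464 = 1 + \left(-4 - 9\right) 464 = 1 - 6032 = -6031$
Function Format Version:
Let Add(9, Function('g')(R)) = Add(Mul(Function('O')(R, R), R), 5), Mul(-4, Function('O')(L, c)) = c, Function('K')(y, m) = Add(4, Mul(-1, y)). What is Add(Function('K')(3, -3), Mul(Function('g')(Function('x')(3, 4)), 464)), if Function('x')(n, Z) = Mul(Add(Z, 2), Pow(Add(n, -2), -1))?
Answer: -6031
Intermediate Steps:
Function('x')(n, Z) = Mul(Pow(Add(-2, n), -1), Add(2, Z)) (Function('x')(n, Z) = Mul(Add(2, Z), Pow(Add(-2, n), -1)) = Mul(Pow(Add(-2, n), -1), Add(2, Z)))
Function('O')(L, c) = Mul(Rational(-1, 4), c)
Function('g')(R) = Add(-4, Mul(Rational(-1, 4), Pow(R, 2))) (Function('g')(R) = Add(-9, Add(Mul(Mul(Rational(-1, 4), R), R), 5)) = Add(-9, Add(Mul(Rational(-1, 4), Pow(R, 2)), 5)) = Add(-9, Add(5, Mul(Rational(-1, 4), Pow(R, 2)))) = Add(-4, Mul(Rational(-1, 4), Pow(R, 2))))
Add(Function('K')(3, -3), Mul(Function('g')(Function('x')(3, 4)), 464)) = Add(Add(4, Mul(-1, 3)), Mul(Add(-4, Mul(Rational(-1, 4), Pow(Mul(Pow(Add(-2, 3), -1), Add(2, 4)), 2))), 464)) = Add(Add(4, -3), Mul(Add(-4, Mul(Rational(-1, 4), Pow(Mul(Pow(1, -1), 6), 2))), 464)) = Add(1, Mul(Add(-4, Mul(Rational(-1, 4), Pow(Mul(1, 6), 2))), 464)) = Add(1, Mul(Add(-4, Mul(Rational(-1, 4), Pow(6, 2))), 464)) = Add(1, Mul(Add(-4, Mul(Rational(-1, 4), 36)), 464)) = Add(1, Mul(Add(-4, -9), 464)) = Add(1, Mul(-13, 464)) = Add(1, -6032) = -6031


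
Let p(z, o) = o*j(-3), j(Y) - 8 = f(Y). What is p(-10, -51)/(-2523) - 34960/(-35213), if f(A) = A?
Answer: 1408455/1287571 ≈ 1.0939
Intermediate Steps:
j(Y) = 8 + Y
p(z, o) = 5*o (p(z, o) = o*(8 - 3) = o*5 = 5*o)
p(-10, -51)/(-2523) - 34960/(-35213) = (5*(-51))/(-2523) - 34960/(-35213) = -255*(-1/2523) - 34960*(-1/35213) = 85/841 + 1520/1531 = 1408455/1287571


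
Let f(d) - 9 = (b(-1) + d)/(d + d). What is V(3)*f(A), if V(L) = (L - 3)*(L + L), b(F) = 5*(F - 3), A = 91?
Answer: 0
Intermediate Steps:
b(F) = -15 + 5*F (b(F) = 5*(-3 + F) = -15 + 5*F)
V(L) = 2*L*(-3 + L) (V(L) = (-3 + L)*(2*L) = 2*L*(-3 + L))
f(d) = 9 + (-20 + d)/(2*d) (f(d) = 9 + ((-15 + 5*(-1)) + d)/(d + d) = 9 + ((-15 - 5) + d)/((2*d)) = 9 + (-20 + d)*(1/(2*d)) = 9 + (-20 + d)/(2*d))
V(3)*f(A) = (2*3*(-3 + 3))*(19/2 - 10/91) = (2*3*0)*(19/2 - 10*1/91) = 0*(19/2 - 10/91) = 0*(1709/182) = 0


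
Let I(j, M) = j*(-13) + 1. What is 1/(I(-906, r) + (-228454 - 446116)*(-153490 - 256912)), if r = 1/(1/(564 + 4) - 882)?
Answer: 1/276844888919 ≈ 3.6121e-12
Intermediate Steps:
r = -568/500975 (r = 1/(1/568 - 882) = 1/(-500975/568) = -568/500975 ≈ -0.0011338)
I(j, M) = 1 - 13*j (I(j, M) = -13*j + 1 = 1 - 13*j)
1/(I(-906, r) + (-228454 - 446116)*(-153490 - 256912)) = 1/((1 - 13*(-906)) + (-228454 - 446116)*(-153490 - 256912)) = 1/((1 + 11778) - 674570*(-410402)) = 1/(11779 + 276844877140) = 1/276844888919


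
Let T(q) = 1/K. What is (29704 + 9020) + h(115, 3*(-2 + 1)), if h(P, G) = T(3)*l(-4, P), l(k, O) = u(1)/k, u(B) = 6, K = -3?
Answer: 77449/2 ≈ 38725.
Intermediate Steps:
T(q) = -⅓ (T(q) = 1/(-3) = -⅓)
l(k, O) = 6/k
h(P, G) = ½ (h(P, G) = -2/(-4) = -2*(-1)/4 = -⅓*(-3/2) = ½)
(29704 + 9020) + h(115, 3*(-2 + 1)) = (29704 + 9020) + ½ = 38724 + ½ = 77449/2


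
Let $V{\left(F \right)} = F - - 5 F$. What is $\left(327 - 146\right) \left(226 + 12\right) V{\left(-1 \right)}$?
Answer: $-258468$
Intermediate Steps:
$V{\left(F \right)} = 6 F$ ($V{\left(F \right)} = F + 5 F = 6 F$)
$\left(327 - 146\right) \left(226 + 12\right) V{\left(-1 \right)} = \left(327 - 146\right) \left(226 + 12\right) 6 \left(-1\right) = 181 \cdot 238 \left(-6\right) = 43078 \left(-6\right) = -258468$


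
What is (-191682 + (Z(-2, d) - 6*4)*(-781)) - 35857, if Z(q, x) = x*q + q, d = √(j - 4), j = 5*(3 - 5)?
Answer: -207233 + 1562*I*√14 ≈ -2.0723e+5 + 5844.5*I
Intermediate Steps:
j = -10 (j = 5*(-2) = -10)
d = I*√14 (d = √(-10 - 4) = √(-14) = I*√14 ≈ 3.7417*I)
Z(q, x) = q + q*x (Z(q, x) = q*x + q = q + q*x)
(-191682 + (Z(-2, d) - 6*4)*(-781)) - 35857 = (-191682 + (-2*(1 + I*√14) - 6*4)*(-781)) - 35857 = (-191682 + ((-2 - 2*I*√14) - 24)*(-781)) - 35857 = (-191682 + (-26 - 2*I*√14)*(-781)) - 35857 = (-191682 + (20306 + 1562*I*√14)) - 35857 = (-171376 + 1562*I*√14) - 35857 = -207233 + 1562*I*√14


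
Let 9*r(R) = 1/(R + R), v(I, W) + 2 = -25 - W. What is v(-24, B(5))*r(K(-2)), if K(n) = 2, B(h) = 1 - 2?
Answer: -13/18 ≈ -0.72222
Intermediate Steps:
B(h) = -1
v(I, W) = -27 - W (v(I, W) = -2 + (-25 - W) = -27 - W)
r(R) = 1/(18*R) (r(R) = 1/(9*(R + R)) = 1/(9*((2*R))) = (1/(2*R))/9 = 1/(18*R))
v(-24, B(5))*r(K(-2)) = (-27 - 1*(-1))*((1/18)/2) = (-27 + 1)*((1/18)*(½)) = -26*1/36 = -13/18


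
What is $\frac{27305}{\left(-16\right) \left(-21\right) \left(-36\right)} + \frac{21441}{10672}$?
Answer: $- \frac{2003039}{8068032} \approx -0.24827$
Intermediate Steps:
$\frac{27305}{\left(-16\right) \left(-21\right) \left(-36\right)} + \frac{21441}{10672} = \frac{27305}{336 \left(-36\right)} + 21441 \cdot \frac{1}{10672} = \frac{27305}{-12096} + \frac{21441}{10672} = 27305 \left(- \frac{1}{12096}\right) + \frac{21441}{10672} = - \frac{27305}{12096} + \frac{21441}{10672} = - \frac{2003039}{8068032}$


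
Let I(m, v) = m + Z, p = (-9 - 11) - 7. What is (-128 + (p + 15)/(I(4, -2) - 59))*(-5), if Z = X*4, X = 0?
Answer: 7028/11 ≈ 638.91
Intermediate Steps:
Z = 0 (Z = 0*4 = 0)
p = -27 (p = -20 - 7 = -27)
I(m, v) = m (I(m, v) = m + 0 = m)
(-128 + (p + 15)/(I(4, -2) - 59))*(-5) = (-128 + (-27 + 15)/(4 - 59))*(-5) = (-128 - 12/(-55))*(-5) = (-128 - 12*(-1/55))*(-5) = (-128 + 12/55)*(-5) = -7028/55*(-5) = 7028/11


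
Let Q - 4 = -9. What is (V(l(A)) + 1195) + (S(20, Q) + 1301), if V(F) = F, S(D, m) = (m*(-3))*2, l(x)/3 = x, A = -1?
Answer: 2523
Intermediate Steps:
l(x) = 3*x
Q = -5 (Q = 4 - 9 = -5)
S(D, m) = -6*m (S(D, m) = -3*m*2 = -6*m)
(V(l(A)) + 1195) + (S(20, Q) + 1301) = (3*(-1) + 1195) + (-6*(-5) + 1301) = (-3 + 1195) + (30 + 1301) = 1192 + 1331 = 2523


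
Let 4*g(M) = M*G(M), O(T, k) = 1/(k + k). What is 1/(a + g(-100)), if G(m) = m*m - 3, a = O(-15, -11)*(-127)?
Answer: -22/5498223 ≈ -4.0013e-6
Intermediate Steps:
O(T, k) = 1/(2*k)
a = 127/22 (a = ((½)/(-11))*(-127) = ((½)*(-1/11))*(-127) = -1/22*(-127) = 127/22 ≈ 5.7727)
G(m) = -3 + m² (G(m) = m² - 3 = -3 + m²)
g(M) = M*(-3 + M²)/4 (g(M) = (M*(-3 + M²))/4 = M*(-3 + M²)/4)
1/(a + g(-100)) = 1/(127/22 + (¼)*(-100)*(-3 + (-100)²)) = 1/(127/22 + (¼)*(-100)*(-3 + 10000)) = 1/(127/22 + (¼)*(-100)*9997) = 1/(127/22 - 249925) = 1/(-5498223/22) = -22/5498223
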